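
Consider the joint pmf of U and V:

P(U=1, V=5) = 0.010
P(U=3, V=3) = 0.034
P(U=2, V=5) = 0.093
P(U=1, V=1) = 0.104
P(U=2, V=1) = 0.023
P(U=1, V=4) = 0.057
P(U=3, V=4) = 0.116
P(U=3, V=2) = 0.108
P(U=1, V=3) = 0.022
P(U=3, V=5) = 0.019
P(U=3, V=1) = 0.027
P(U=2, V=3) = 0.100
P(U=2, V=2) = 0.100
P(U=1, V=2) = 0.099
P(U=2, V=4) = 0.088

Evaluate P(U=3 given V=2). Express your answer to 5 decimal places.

0.35179

P(V=2) = 0.099 + 0.100 + 0.108 = 0.307.
P(U=3 | V=2) = 0.108/0.307 = 0.35179.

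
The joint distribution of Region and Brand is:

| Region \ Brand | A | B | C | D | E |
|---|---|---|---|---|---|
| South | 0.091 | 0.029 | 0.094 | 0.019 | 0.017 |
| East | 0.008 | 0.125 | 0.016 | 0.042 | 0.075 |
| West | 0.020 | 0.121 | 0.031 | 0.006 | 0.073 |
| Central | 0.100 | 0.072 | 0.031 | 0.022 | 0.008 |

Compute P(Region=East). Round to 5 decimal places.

0.26600

P(Region=East) = 0.008 + 0.125 + 0.016 + 0.042 + 0.075 = 0.266.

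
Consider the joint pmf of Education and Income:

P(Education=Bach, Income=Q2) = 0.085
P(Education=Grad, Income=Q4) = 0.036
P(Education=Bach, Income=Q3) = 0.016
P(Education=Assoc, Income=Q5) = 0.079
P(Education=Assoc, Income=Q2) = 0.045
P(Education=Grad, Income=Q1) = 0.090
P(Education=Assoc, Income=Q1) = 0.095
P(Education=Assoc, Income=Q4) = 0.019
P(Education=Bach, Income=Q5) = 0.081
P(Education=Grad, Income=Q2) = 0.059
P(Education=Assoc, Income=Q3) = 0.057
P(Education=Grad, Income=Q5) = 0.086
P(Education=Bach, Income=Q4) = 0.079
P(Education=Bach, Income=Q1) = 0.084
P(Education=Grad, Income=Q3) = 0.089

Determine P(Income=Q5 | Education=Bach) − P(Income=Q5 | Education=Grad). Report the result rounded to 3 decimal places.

-0.004

P(Education=Bach) = 0.084 + 0.085 + 0.016 + 0.079 + 0.081 = 0.345; P(Income=Q5 | Education=Bach) = 0.081/0.345 = 0.2348.
P(Education=Grad) = 0.090 + 0.059 + 0.089 + 0.036 + 0.086 = 0.360; P(Income=Q5 | Education=Grad) = 0.086/0.360 = 0.2389.
Difference = -0.004.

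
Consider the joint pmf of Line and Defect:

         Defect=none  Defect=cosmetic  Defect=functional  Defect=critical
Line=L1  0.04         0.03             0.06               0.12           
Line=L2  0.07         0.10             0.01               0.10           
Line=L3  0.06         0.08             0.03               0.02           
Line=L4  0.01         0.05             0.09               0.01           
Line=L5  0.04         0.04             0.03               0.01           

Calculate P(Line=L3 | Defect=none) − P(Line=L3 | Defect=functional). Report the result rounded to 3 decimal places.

P(Defect=none) = 0.04 + 0.07 + 0.06 + 0.01 + 0.04 = 0.22; P(Line=L3 | Defect=none) = 0.06/0.22 = 0.2727.
P(Defect=functional) = 0.06 + 0.01 + 0.03 + 0.09 + 0.03 = 0.22; P(Line=L3 | Defect=functional) = 0.03/0.22 = 0.1364.
Difference = 0.136.

0.136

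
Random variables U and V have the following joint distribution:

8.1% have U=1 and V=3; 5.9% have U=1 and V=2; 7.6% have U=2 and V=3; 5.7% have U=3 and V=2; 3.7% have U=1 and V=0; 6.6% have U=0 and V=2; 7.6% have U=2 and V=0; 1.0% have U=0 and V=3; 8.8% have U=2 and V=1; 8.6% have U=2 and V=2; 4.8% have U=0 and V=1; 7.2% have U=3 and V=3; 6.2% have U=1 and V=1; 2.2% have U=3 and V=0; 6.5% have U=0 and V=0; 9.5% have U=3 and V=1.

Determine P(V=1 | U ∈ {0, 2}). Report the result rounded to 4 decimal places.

0.2641

P(U=0) = 0.065 + 0.048 + 0.066 + 0.010 = 0.189.
P(U=2) = 0.076 + 0.088 + 0.086 + 0.076 = 0.326.
P(U ∈ {0, 2}) = 0.189 + 0.326 = 0.515; P(V=1, U ∈ {0, 2}) = 0.048 + 0.088 = 0.136.
P(V=1 | U ∈ {0, 2}) = 0.136/0.515 = 0.2641.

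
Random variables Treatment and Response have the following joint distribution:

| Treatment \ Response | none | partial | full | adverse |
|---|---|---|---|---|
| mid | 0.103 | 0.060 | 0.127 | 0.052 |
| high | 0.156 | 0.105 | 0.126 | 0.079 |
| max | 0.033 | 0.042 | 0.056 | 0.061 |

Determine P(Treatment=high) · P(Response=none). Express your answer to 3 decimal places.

P(Treatment=high) = 0.156 + 0.105 + 0.126 + 0.079 = 0.466.
P(Response=none) = 0.103 + 0.156 + 0.033 = 0.292.
Product: 0.466 × 0.292 = 0.136.

0.136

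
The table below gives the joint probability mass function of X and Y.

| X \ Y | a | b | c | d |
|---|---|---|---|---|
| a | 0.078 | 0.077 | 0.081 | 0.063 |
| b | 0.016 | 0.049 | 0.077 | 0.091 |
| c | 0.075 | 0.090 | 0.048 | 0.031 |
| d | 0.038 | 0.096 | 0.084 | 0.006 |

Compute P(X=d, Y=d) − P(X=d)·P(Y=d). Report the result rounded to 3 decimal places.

-0.037

P(X=d) = 0.038 + 0.096 + 0.084 + 0.006 = 0.224.
P(Y=d) = 0.063 + 0.091 + 0.031 + 0.006 = 0.191.
P(X=d, Y=d) − P(X=d)P(Y=d) = 0.006 − 0.224×0.191 = -0.037.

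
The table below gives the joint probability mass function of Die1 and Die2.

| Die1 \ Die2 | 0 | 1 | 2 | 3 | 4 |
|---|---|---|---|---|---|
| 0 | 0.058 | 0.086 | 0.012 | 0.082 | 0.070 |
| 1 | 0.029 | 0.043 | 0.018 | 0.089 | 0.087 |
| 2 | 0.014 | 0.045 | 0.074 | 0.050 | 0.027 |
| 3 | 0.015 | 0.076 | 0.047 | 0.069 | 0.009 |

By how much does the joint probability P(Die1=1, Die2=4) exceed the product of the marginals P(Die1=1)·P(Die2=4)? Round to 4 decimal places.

0.0357

P(Die1=1) = 0.029 + 0.043 + 0.018 + 0.089 + 0.087 = 0.266.
P(Die2=4) = 0.070 + 0.087 + 0.027 + 0.009 = 0.193.
P(Die1=1, Die2=4) − P(Die1=1)P(Die2=4) = 0.087 − 0.266×0.193 = 0.0357.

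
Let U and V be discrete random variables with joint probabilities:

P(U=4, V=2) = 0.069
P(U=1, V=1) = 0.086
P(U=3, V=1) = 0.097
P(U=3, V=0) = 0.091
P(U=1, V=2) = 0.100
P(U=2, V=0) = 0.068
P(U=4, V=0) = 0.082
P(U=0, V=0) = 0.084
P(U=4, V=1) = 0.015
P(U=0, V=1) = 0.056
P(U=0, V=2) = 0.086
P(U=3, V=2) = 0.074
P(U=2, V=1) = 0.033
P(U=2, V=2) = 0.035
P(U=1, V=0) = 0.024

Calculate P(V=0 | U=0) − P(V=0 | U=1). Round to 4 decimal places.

0.2574

P(U=0) = 0.084 + 0.056 + 0.086 = 0.226; P(V=0 | U=0) = 0.084/0.226 = 0.37168.
P(U=1) = 0.024 + 0.086 + 0.100 = 0.210; P(V=0 | U=1) = 0.024/0.210 = 0.11429.
Difference = 0.2574.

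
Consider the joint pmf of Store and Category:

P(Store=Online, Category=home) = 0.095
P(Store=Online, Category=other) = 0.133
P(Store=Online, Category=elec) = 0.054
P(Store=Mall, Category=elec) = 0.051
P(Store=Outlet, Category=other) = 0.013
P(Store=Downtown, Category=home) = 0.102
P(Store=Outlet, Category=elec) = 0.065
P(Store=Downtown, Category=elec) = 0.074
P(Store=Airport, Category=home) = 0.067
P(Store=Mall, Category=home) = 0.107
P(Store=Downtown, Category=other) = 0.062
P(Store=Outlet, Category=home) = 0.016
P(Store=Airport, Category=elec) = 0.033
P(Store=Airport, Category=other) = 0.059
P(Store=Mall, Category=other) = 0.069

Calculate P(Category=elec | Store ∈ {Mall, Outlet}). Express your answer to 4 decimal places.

P(Store=Mall) = 0.051 + 0.107 + 0.069 = 0.227.
P(Store=Outlet) = 0.065 + 0.016 + 0.013 = 0.094.
P(Store ∈ {Mall, Outlet}) = 0.227 + 0.094 = 0.321; P(Category=elec, Store ∈ {Mall, Outlet}) = 0.051 + 0.065 = 0.116.
P(Category=elec | Store ∈ {Mall, Outlet}) = 0.116/0.321 = 0.3614.

0.3614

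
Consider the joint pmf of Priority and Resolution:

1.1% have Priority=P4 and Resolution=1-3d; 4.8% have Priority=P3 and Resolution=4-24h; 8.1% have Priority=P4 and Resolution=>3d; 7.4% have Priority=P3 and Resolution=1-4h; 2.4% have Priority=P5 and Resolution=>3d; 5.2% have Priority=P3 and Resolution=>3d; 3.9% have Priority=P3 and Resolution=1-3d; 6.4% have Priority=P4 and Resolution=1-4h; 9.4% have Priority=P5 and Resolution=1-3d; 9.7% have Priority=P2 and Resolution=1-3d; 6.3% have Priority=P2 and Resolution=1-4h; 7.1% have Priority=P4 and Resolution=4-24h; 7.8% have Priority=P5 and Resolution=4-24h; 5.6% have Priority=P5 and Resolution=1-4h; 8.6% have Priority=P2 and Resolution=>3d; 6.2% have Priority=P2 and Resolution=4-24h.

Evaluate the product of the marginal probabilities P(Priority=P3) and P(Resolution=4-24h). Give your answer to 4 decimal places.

0.0552

P(Priority=P3) = 0.074 + 0.048 + 0.039 + 0.052 = 0.213.
P(Resolution=4-24h) = 0.062 + 0.048 + 0.071 + 0.078 = 0.259.
Product: 0.213 × 0.259 = 0.0552.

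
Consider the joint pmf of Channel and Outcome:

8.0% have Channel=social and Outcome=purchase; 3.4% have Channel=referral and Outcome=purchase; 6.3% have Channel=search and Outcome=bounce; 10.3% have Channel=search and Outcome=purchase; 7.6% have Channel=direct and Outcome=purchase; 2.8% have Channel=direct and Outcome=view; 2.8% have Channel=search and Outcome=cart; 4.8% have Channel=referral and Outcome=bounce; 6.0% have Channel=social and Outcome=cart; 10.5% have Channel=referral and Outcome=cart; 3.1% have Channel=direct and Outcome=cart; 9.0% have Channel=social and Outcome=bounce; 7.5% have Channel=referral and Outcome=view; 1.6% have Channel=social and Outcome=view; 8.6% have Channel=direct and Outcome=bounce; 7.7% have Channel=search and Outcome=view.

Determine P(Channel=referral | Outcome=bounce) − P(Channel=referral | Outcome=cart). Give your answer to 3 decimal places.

P(Outcome=bounce) = 0.063 + 0.090 + 0.086 + 0.048 = 0.287; P(Channel=referral | Outcome=bounce) = 0.048/0.287 = 0.1672.
P(Outcome=cart) = 0.028 + 0.060 + 0.031 + 0.105 = 0.224; P(Channel=referral | Outcome=cart) = 0.105/0.224 = 0.4688.
Difference = -0.302.

-0.302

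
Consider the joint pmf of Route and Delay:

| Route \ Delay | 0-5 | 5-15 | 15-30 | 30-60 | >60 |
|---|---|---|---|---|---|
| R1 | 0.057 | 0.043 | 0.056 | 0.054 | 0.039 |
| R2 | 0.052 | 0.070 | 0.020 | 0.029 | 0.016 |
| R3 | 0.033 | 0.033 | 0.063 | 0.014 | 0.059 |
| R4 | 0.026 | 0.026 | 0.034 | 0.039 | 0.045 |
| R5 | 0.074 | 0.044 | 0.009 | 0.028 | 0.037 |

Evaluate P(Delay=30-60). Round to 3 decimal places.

P(Delay=30-60) = 0.054 + 0.029 + 0.014 + 0.039 + 0.028 = 0.164.

0.164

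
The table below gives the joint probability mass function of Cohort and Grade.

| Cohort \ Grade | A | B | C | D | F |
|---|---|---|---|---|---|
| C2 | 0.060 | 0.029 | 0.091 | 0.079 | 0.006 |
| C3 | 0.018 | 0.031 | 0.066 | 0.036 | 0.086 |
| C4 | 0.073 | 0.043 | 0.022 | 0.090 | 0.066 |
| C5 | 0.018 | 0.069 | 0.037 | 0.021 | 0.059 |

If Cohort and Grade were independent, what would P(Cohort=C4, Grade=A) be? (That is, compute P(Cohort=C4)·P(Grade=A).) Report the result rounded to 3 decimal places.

P(Cohort=C4) = 0.073 + 0.043 + 0.022 + 0.090 + 0.066 = 0.294.
P(Grade=A) = 0.060 + 0.018 + 0.073 + 0.018 = 0.169.
Product: 0.294 × 0.169 = 0.050.

0.050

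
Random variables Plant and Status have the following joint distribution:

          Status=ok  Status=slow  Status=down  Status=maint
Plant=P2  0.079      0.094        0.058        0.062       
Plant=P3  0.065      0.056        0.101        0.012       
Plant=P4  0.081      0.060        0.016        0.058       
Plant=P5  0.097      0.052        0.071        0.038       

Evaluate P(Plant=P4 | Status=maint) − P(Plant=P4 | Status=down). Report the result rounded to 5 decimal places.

0.27614

P(Status=maint) = 0.062 + 0.012 + 0.058 + 0.038 = 0.170; P(Plant=P4 | Status=maint) = 0.058/0.170 = 0.341176.
P(Status=down) = 0.058 + 0.101 + 0.016 + 0.071 = 0.246; P(Plant=P4 | Status=down) = 0.016/0.246 = 0.065041.
Difference = 0.27614.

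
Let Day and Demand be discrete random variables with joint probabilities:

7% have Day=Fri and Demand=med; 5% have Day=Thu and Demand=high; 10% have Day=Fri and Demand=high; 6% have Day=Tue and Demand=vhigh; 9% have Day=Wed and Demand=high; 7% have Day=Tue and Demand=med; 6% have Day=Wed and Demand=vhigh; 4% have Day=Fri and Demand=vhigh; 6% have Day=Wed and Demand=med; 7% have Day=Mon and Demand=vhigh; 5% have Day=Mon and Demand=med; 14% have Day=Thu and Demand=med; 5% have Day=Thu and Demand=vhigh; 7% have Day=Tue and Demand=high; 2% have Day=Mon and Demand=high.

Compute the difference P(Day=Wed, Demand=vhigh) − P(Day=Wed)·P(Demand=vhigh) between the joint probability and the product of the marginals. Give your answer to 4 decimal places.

P(Day=Wed) = 0.06 + 0.09 + 0.06 = 0.21.
P(Demand=vhigh) = 0.07 + 0.06 + 0.06 + 0.05 + 0.04 = 0.28.
P(Day=Wed, Demand=vhigh) − P(Day=Wed)P(Demand=vhigh) = 0.06 − 0.21×0.28 = 0.0012.

0.0012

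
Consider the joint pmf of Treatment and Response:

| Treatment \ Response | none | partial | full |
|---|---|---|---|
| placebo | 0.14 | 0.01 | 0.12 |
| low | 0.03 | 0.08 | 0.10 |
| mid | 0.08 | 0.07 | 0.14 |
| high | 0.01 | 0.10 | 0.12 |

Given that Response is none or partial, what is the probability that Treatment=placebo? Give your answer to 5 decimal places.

P(Response=none) = 0.14 + 0.03 + 0.08 + 0.01 = 0.26.
P(Response=partial) = 0.01 + 0.08 + 0.07 + 0.10 = 0.26.
P(Response ∈ {none, partial}) = 0.26 + 0.26 = 0.52; P(Treatment=placebo, Response ∈ {none, partial}) = 0.14 + 0.01 = 0.15.
P(Treatment=placebo | Response ∈ {none, partial}) = 0.15/0.52 = 0.28846.

0.28846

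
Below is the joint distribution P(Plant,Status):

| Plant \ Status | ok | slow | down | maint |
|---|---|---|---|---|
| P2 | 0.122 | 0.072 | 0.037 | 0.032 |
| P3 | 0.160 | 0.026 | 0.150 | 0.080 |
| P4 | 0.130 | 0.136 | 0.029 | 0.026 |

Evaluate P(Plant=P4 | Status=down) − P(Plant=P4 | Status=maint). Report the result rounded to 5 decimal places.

-0.05415

P(Status=down) = 0.037 + 0.150 + 0.029 = 0.216; P(Plant=P4 | Status=down) = 0.029/0.216 = 0.134259.
P(Status=maint) = 0.032 + 0.080 + 0.026 = 0.138; P(Plant=P4 | Status=maint) = 0.026/0.138 = 0.188406.
Difference = -0.05415.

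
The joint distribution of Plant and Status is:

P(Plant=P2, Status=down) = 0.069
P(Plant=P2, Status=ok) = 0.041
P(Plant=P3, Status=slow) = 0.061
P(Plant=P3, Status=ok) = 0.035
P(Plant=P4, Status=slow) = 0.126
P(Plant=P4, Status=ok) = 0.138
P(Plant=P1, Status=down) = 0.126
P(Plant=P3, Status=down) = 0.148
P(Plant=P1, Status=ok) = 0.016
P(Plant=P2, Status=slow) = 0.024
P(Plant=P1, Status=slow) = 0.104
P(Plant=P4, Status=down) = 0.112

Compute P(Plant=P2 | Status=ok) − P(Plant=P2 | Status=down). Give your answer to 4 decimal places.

0.0266

P(Status=ok) = 0.016 + 0.041 + 0.035 + 0.138 = 0.230; P(Plant=P2 | Status=ok) = 0.041/0.230 = 0.17826.
P(Status=down) = 0.126 + 0.069 + 0.148 + 0.112 = 0.455; P(Plant=P2 | Status=down) = 0.069/0.455 = 0.15165.
Difference = 0.0266.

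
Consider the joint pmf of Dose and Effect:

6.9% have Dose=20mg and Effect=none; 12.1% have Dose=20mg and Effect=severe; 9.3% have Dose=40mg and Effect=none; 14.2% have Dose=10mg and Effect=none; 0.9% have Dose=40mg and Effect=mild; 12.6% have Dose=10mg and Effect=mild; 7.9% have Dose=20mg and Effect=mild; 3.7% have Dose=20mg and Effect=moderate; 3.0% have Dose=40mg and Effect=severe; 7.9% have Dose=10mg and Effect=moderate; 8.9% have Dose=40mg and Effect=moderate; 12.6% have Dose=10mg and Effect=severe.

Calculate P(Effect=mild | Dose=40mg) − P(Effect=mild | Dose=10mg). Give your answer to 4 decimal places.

P(Dose=40mg) = 0.093 + 0.009 + 0.089 + 0.030 = 0.221; P(Effect=mild | Dose=40mg) = 0.009/0.221 = 0.04072.
P(Dose=10mg) = 0.142 + 0.126 + 0.079 + 0.126 = 0.473; P(Effect=mild | Dose=10mg) = 0.126/0.473 = 0.26638.
Difference = -0.2257.

-0.2257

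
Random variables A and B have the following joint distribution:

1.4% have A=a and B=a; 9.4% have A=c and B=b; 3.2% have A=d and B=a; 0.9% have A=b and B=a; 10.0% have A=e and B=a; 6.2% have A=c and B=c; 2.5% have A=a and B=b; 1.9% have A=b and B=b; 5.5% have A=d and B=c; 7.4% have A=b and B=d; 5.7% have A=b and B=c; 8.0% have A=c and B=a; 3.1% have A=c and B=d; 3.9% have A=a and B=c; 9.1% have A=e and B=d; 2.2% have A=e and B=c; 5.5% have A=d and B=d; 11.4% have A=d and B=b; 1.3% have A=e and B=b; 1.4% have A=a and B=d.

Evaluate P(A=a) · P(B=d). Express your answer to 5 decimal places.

P(A=a) = 0.014 + 0.025 + 0.039 + 0.014 = 0.092.
P(B=d) = 0.014 + 0.074 + 0.031 + 0.055 + 0.091 = 0.265.
Product: 0.092 × 0.265 = 0.02438.

0.02438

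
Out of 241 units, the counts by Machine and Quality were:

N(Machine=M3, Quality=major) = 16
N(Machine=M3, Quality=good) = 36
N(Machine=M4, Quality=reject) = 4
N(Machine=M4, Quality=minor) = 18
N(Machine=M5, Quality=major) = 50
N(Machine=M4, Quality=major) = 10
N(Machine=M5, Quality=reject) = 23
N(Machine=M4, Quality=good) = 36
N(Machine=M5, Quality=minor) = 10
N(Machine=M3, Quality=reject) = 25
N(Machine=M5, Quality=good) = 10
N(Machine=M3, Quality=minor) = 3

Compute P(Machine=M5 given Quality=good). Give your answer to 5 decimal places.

0.12195

Total with Quality=good: 36 + 36 + 10 = 82.
P(Machine=M5 | Quality=good) = 10/82 = 0.12195.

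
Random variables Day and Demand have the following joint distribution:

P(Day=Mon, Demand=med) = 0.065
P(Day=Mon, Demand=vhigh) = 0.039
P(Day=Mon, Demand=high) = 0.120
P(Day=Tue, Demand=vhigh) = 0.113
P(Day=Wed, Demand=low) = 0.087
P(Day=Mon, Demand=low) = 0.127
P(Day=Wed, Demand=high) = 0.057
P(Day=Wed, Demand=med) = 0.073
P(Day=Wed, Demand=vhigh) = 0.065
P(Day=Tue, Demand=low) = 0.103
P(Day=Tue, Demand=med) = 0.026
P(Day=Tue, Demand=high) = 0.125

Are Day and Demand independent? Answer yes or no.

no

P(Day=Mon) = 0.351 and P(Demand=vhigh) = 0.217, so their product is 0.07617, but P(Day=Mon, Demand=vhigh) = 0.039. Since these differ, Day and Demand are not independent.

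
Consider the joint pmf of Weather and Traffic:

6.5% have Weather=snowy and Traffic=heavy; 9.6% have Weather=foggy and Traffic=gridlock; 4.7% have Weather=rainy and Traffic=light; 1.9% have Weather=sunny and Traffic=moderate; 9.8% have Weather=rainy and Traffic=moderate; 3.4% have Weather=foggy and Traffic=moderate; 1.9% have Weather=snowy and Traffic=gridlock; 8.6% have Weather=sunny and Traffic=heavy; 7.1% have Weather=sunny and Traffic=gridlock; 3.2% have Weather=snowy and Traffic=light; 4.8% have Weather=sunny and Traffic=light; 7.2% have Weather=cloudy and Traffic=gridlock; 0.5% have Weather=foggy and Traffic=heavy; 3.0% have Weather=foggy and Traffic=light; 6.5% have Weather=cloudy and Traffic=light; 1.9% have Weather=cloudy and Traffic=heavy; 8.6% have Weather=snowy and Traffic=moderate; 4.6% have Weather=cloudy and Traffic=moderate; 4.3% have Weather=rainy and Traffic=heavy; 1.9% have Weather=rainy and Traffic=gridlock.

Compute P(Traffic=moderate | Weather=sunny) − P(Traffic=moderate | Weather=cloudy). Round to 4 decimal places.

P(Weather=sunny) = 0.048 + 0.019 + 0.086 + 0.071 = 0.224; P(Traffic=moderate | Weather=sunny) = 0.019/0.224 = 0.08482.
P(Weather=cloudy) = 0.065 + 0.046 + 0.019 + 0.072 = 0.202; P(Traffic=moderate | Weather=cloudy) = 0.046/0.202 = 0.22772.
Difference = -0.1429.

-0.1429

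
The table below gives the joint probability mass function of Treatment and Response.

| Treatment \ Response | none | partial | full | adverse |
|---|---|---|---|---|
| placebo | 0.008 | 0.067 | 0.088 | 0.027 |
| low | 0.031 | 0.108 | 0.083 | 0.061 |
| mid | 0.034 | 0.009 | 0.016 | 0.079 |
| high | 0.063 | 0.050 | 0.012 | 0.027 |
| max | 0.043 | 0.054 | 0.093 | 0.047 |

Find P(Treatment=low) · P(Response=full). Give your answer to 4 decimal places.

0.0826

P(Treatment=low) = 0.031 + 0.108 + 0.083 + 0.061 = 0.283.
P(Response=full) = 0.088 + 0.083 + 0.016 + 0.012 + 0.093 = 0.292.
Product: 0.283 × 0.292 = 0.0826.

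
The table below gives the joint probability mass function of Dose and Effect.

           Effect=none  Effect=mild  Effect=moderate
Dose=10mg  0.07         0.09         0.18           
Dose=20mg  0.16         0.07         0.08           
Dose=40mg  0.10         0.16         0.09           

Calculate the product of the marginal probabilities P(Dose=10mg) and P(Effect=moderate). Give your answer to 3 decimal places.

0.119

P(Dose=10mg) = 0.07 + 0.09 + 0.18 = 0.34.
P(Effect=moderate) = 0.18 + 0.08 + 0.09 = 0.35.
Product: 0.34 × 0.35 = 0.119.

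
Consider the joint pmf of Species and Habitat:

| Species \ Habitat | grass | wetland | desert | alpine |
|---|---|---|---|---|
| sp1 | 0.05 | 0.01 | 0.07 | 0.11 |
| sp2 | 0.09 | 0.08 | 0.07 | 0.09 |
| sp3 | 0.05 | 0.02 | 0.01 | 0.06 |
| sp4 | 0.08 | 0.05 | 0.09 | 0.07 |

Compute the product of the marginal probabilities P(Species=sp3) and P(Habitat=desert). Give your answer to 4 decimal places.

P(Species=sp3) = 0.05 + 0.02 + 0.01 + 0.06 = 0.14.
P(Habitat=desert) = 0.07 + 0.07 + 0.01 + 0.09 = 0.24.
Product: 0.14 × 0.24 = 0.0336.

0.0336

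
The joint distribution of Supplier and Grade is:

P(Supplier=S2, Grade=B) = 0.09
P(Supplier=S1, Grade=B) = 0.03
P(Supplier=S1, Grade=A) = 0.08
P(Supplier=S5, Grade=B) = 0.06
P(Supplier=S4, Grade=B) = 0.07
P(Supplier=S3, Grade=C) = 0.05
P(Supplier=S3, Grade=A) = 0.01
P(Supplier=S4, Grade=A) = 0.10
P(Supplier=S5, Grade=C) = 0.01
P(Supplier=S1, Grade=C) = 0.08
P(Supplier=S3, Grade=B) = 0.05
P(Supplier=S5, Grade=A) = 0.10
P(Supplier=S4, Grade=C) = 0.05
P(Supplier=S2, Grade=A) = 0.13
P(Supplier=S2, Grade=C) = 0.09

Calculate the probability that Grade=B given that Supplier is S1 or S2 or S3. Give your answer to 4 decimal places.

0.2787

P(Supplier=S1) = 0.08 + 0.03 + 0.08 = 0.19.
P(Supplier=S2) = 0.13 + 0.09 + 0.09 = 0.31.
P(Supplier=S3) = 0.01 + 0.05 + 0.05 = 0.11.
P(Supplier ∈ {S1, S2, S3}) = 0.19 + 0.31 + 0.11 = 0.61; P(Grade=B, Supplier ∈ {S1, S2, S3}) = 0.03 + 0.09 + 0.05 = 0.17.
P(Grade=B | Supplier ∈ {S1, S2, S3}) = 0.17/0.61 = 0.2787.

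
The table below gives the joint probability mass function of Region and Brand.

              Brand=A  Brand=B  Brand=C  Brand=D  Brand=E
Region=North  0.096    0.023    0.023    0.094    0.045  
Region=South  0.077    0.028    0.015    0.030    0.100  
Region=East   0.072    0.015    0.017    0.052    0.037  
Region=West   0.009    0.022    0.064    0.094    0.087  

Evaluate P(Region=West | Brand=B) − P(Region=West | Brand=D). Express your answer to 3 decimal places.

-0.098

P(Brand=B) = 0.023 + 0.028 + 0.015 + 0.022 = 0.088; P(Region=West | Brand=B) = 0.022/0.088 = 0.2500.
P(Brand=D) = 0.094 + 0.030 + 0.052 + 0.094 = 0.270; P(Region=West | Brand=D) = 0.094/0.270 = 0.3481.
Difference = -0.098.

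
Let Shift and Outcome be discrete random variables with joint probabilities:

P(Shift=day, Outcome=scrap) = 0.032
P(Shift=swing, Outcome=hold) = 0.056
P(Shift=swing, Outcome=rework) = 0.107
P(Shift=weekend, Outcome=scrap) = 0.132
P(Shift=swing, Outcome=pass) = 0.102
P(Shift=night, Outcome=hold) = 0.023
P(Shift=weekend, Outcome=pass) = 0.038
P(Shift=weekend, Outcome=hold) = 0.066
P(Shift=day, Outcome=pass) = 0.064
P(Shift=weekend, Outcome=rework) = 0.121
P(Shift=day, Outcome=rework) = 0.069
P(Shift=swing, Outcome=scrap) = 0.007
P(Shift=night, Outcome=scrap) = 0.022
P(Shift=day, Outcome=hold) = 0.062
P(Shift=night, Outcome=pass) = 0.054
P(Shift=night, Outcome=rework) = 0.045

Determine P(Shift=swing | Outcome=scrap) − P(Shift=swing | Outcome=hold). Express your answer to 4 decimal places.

P(Outcome=scrap) = 0.032 + 0.007 + 0.022 + 0.132 = 0.193; P(Shift=swing | Outcome=scrap) = 0.007/0.193 = 0.03627.
P(Outcome=hold) = 0.062 + 0.056 + 0.023 + 0.066 = 0.207; P(Shift=swing | Outcome=hold) = 0.056/0.207 = 0.27053.
Difference = -0.2343.

-0.2343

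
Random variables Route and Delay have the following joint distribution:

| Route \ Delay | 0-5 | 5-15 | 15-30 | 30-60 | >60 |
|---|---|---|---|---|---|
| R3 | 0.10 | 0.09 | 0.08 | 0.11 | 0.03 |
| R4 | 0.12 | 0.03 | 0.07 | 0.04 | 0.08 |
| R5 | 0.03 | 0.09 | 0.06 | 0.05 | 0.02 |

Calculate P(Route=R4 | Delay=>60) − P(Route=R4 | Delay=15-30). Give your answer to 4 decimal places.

P(Delay=>60) = 0.03 + 0.08 + 0.02 = 0.13; P(Route=R4 | Delay=>60) = 0.08/0.13 = 0.61538.
P(Delay=15-30) = 0.08 + 0.07 + 0.06 = 0.21; P(Route=R4 | Delay=15-30) = 0.07/0.21 = 0.33333.
Difference = 0.2821.

0.2821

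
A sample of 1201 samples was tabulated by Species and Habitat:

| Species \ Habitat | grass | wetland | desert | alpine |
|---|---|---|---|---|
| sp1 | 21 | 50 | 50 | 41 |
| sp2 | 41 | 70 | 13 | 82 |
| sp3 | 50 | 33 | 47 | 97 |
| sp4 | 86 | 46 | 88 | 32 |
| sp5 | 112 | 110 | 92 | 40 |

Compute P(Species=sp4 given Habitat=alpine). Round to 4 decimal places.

Total with Habitat=alpine: 41 + 82 + 97 + 32 + 40 = 292.
P(Species=sp4 | Habitat=alpine) = 32/292 = 0.1096.

0.1096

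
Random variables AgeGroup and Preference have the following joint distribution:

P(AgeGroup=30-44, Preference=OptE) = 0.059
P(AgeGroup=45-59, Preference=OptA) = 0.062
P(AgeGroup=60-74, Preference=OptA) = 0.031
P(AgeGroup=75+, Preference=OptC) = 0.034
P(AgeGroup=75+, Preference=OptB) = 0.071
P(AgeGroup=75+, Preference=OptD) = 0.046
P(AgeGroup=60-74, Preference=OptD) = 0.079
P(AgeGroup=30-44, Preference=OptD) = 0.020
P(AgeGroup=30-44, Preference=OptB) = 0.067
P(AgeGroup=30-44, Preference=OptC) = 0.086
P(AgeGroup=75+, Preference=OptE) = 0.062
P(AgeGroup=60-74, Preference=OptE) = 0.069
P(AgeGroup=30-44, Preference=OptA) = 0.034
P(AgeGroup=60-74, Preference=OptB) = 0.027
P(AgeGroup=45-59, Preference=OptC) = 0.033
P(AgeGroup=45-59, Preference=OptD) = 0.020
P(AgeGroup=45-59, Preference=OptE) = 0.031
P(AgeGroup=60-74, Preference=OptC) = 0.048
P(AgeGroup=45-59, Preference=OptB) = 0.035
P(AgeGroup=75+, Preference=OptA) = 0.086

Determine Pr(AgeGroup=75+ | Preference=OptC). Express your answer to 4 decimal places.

P(Preference=OptC) = 0.086 + 0.033 + 0.048 + 0.034 = 0.201.
P(AgeGroup=75+ | Preference=OptC) = 0.034/0.201 = 0.1692.

0.1692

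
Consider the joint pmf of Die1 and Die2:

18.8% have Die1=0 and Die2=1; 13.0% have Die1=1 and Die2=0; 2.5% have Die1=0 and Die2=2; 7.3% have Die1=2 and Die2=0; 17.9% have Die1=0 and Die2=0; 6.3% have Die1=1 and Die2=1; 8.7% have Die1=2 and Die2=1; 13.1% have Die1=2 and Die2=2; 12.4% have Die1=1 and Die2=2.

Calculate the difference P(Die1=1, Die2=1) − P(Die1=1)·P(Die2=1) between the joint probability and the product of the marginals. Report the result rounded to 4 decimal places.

P(Die1=1) = 0.130 + 0.063 + 0.124 = 0.317.
P(Die2=1) = 0.188 + 0.063 + 0.087 = 0.338.
P(Die1=1, Die2=1) − P(Die1=1)P(Die2=1) = 0.063 − 0.317×0.338 = -0.0441.

-0.0441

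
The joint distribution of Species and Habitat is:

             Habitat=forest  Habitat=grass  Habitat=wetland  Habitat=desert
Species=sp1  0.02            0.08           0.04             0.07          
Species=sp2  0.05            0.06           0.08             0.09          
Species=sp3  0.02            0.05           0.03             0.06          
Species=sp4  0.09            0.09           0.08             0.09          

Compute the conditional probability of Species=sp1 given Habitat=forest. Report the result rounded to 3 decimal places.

0.111

P(Habitat=forest) = 0.02 + 0.05 + 0.02 + 0.09 = 0.18.
P(Species=sp1 | Habitat=forest) = 0.02/0.18 = 0.111.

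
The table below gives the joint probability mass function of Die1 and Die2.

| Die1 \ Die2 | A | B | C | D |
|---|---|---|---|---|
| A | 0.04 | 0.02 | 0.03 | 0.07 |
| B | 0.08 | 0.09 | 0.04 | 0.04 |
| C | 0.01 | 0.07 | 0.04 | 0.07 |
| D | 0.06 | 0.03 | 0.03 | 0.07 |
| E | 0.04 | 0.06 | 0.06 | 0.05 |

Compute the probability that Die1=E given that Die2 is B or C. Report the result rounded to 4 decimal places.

0.2553

P(Die2=B) = 0.02 + 0.09 + 0.07 + 0.03 + 0.06 = 0.27.
P(Die2=C) = 0.03 + 0.04 + 0.04 + 0.03 + 0.06 = 0.20.
P(Die2 ∈ {B, C}) = 0.27 + 0.20 = 0.47; P(Die1=E, Die2 ∈ {B, C}) = 0.06 + 0.06 = 0.12.
P(Die1=E | Die2 ∈ {B, C}) = 0.12/0.47 = 0.2553.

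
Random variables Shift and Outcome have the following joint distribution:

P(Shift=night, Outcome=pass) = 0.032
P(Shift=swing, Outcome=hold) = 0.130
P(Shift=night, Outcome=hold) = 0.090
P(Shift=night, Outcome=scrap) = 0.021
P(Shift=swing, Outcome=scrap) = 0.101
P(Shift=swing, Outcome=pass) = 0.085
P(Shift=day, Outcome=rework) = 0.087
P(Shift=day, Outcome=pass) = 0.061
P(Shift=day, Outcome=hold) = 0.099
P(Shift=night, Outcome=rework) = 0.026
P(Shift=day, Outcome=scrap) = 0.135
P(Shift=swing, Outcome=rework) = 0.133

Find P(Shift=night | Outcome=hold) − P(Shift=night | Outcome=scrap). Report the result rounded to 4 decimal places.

P(Outcome=hold) = 0.099 + 0.130 + 0.090 = 0.319; P(Shift=night | Outcome=hold) = 0.090/0.319 = 0.28213.
P(Outcome=scrap) = 0.135 + 0.101 + 0.021 = 0.257; P(Shift=night | Outcome=scrap) = 0.021/0.257 = 0.08171.
Difference = 0.2004.

0.2004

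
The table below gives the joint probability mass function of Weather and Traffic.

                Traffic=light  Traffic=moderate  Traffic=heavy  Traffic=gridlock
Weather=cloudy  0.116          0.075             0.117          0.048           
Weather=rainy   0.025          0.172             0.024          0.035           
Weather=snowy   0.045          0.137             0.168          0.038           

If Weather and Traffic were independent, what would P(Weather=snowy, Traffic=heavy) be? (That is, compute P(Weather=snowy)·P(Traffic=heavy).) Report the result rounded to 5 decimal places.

0.11989

P(Weather=snowy) = 0.045 + 0.137 + 0.168 + 0.038 = 0.388.
P(Traffic=heavy) = 0.117 + 0.024 + 0.168 = 0.309.
Product: 0.388 × 0.309 = 0.11989.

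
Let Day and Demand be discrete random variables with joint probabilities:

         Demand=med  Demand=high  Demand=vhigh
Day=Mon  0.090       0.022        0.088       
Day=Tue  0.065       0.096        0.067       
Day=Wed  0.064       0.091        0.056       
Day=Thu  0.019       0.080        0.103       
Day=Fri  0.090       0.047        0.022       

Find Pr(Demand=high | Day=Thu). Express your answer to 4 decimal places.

P(Day=Thu) = 0.019 + 0.080 + 0.103 = 0.202.
P(Demand=high | Day=Thu) = 0.080/0.202 = 0.3960.

0.3960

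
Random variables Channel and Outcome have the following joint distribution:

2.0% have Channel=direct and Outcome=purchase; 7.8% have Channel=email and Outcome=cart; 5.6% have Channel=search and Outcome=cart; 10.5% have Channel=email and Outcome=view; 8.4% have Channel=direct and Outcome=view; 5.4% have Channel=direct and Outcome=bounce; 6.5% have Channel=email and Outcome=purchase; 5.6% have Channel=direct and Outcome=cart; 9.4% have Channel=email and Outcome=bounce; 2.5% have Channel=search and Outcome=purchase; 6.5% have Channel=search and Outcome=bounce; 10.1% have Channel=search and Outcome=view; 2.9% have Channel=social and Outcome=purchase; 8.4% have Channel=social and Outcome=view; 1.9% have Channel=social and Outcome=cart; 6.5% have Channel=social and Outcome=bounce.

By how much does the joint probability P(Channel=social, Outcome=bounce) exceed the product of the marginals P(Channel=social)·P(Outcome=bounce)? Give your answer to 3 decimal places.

0.010

P(Channel=social) = 0.065 + 0.084 + 0.019 + 0.029 = 0.197.
P(Outcome=bounce) = 0.094 + 0.065 + 0.065 + 0.054 = 0.278.
P(Channel=social, Outcome=bounce) − P(Channel=social)P(Outcome=bounce) = 0.065 − 0.197×0.278 = 0.010.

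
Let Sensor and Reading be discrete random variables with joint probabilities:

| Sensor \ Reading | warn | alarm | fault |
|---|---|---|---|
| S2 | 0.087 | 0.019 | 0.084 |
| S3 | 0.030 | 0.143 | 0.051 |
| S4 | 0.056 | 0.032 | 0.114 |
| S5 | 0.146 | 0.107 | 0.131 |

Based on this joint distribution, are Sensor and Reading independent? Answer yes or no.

P(Sensor=S3) = 0.224 and P(Reading=alarm) = 0.301, so their product is 0.06742, but P(Sensor=S3, Reading=alarm) = 0.143. Since these differ, Sensor and Reading are not independent.

no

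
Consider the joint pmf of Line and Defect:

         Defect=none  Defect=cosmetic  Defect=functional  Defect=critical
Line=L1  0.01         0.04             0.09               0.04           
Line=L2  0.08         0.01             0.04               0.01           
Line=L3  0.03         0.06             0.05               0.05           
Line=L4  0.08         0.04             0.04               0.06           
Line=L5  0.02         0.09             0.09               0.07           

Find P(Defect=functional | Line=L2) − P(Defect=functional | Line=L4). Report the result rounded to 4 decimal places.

P(Line=L2) = 0.08 + 0.01 + 0.04 + 0.01 = 0.14; P(Defect=functional | Line=L2) = 0.04/0.14 = 0.28571.
P(Line=L4) = 0.08 + 0.04 + 0.04 + 0.06 = 0.22; P(Defect=functional | Line=L4) = 0.04/0.22 = 0.18182.
Difference = 0.1039.

0.1039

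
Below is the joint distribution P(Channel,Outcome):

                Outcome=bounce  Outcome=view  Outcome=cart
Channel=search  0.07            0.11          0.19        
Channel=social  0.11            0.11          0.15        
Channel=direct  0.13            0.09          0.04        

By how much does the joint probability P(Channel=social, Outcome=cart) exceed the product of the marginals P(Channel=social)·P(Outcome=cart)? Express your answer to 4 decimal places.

P(Channel=social) = 0.11 + 0.11 + 0.15 = 0.37.
P(Outcome=cart) = 0.19 + 0.15 + 0.04 = 0.38.
P(Channel=social, Outcome=cart) − P(Channel=social)P(Outcome=cart) = 0.15 − 0.37×0.38 = 0.0094.

0.0094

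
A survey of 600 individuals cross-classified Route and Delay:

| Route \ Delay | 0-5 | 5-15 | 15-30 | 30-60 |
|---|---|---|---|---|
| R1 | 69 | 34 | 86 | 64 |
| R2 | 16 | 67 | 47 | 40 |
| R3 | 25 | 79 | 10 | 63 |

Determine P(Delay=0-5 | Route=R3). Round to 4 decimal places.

0.1412

Total with Route=R3: 25 + 79 + 10 + 63 = 177.
P(Delay=0-5 | Route=R3) = 25/177 = 0.1412.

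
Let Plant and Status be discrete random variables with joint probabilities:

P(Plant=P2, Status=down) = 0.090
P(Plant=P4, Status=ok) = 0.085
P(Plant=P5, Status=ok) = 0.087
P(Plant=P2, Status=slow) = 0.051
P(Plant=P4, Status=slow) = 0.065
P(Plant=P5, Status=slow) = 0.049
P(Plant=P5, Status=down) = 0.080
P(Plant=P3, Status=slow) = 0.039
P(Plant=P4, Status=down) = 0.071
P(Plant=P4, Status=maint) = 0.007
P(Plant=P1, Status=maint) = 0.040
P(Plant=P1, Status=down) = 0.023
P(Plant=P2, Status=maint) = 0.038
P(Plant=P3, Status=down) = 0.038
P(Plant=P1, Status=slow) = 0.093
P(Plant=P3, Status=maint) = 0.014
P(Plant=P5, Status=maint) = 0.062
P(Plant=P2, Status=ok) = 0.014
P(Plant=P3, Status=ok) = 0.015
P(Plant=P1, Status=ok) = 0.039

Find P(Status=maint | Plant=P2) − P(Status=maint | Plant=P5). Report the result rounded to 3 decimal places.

P(Plant=P2) = 0.014 + 0.051 + 0.090 + 0.038 = 0.193; P(Status=maint | Plant=P2) = 0.038/0.193 = 0.1969.
P(Plant=P5) = 0.087 + 0.049 + 0.080 + 0.062 = 0.278; P(Status=maint | Plant=P5) = 0.062/0.278 = 0.2230.
Difference = -0.026.

-0.026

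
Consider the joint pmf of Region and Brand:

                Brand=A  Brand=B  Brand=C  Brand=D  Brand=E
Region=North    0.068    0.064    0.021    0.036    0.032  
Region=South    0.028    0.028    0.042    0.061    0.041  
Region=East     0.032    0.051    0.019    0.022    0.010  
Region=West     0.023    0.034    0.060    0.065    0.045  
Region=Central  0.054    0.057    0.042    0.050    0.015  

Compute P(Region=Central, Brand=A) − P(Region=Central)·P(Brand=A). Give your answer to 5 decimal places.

0.00931

P(Region=Central) = 0.054 + 0.057 + 0.042 + 0.050 + 0.015 = 0.218.
P(Brand=A) = 0.068 + 0.028 + 0.032 + 0.023 + 0.054 = 0.205.
P(Region=Central, Brand=A) − P(Region=Central)P(Brand=A) = 0.054 − 0.218×0.205 = 0.00931.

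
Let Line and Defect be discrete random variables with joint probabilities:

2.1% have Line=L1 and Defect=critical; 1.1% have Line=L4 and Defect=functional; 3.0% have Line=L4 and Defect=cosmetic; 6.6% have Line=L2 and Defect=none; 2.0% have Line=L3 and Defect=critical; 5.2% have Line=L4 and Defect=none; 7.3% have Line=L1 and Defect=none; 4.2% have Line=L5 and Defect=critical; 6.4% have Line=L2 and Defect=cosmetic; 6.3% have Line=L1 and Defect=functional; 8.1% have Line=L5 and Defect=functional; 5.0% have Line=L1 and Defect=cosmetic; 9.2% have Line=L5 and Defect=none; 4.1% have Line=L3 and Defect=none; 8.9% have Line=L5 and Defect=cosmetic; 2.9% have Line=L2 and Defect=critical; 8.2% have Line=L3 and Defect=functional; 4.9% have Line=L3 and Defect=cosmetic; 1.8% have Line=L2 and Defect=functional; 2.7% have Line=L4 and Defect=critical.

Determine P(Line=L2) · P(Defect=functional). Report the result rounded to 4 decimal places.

P(Line=L2) = 0.066 + 0.064 + 0.018 + 0.029 = 0.177.
P(Defect=functional) = 0.063 + 0.018 + 0.082 + 0.011 + 0.081 = 0.255.
Product: 0.177 × 0.255 = 0.0451.

0.0451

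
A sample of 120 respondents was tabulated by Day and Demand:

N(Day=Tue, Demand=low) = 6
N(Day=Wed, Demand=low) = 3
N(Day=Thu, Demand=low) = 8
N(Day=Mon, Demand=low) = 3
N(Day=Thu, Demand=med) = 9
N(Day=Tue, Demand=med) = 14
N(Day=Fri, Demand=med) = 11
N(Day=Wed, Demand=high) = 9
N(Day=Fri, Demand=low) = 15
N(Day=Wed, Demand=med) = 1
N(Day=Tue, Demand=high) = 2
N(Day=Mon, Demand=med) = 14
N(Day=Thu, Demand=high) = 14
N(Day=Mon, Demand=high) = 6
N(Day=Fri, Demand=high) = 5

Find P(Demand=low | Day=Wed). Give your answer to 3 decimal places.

0.231

Total with Day=Wed: 3 + 1 + 9 = 13.
P(Demand=low | Day=Wed) = 3/13 = 0.231.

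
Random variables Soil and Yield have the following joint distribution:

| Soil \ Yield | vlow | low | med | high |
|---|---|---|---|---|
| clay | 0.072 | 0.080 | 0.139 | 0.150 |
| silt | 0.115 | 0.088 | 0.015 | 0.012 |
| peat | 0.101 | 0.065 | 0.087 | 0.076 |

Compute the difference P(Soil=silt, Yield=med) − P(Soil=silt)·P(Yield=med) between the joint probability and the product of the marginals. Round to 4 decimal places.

P(Soil=silt) = 0.115 + 0.088 + 0.015 + 0.012 = 0.230.
P(Yield=med) = 0.139 + 0.015 + 0.087 = 0.241.
P(Soil=silt, Yield=med) − P(Soil=silt)P(Yield=med) = 0.015 − 0.230×0.241 = -0.0404.

-0.0404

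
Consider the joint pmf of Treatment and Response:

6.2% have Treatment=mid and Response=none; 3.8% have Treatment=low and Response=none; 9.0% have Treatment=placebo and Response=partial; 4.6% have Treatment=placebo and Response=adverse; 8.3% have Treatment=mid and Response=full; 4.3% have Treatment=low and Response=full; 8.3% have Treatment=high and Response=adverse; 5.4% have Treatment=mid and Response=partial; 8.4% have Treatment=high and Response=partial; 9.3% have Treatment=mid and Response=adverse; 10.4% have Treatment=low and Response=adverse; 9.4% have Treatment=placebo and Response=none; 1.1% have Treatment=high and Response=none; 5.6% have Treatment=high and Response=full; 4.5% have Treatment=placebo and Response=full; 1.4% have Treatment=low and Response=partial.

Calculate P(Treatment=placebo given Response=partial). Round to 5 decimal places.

0.37190

P(Response=partial) = 0.090 + 0.014 + 0.054 + 0.084 = 0.242.
P(Treatment=placebo | Response=partial) = 0.090/0.242 = 0.37190.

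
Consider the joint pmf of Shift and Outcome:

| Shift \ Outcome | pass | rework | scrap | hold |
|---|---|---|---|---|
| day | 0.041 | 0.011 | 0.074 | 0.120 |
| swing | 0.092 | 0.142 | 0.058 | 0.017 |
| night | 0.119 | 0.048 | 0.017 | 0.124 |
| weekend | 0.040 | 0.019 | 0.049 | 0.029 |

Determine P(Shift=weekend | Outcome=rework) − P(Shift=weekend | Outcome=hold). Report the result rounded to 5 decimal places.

P(Outcome=rework) = 0.011 + 0.142 + 0.048 + 0.019 = 0.220; P(Shift=weekend | Outcome=rework) = 0.019/0.220 = 0.086364.
P(Outcome=hold) = 0.120 + 0.017 + 0.124 + 0.029 = 0.290; P(Shift=weekend | Outcome=hold) = 0.029/0.290 = 0.100000.
Difference = -0.01364.

-0.01364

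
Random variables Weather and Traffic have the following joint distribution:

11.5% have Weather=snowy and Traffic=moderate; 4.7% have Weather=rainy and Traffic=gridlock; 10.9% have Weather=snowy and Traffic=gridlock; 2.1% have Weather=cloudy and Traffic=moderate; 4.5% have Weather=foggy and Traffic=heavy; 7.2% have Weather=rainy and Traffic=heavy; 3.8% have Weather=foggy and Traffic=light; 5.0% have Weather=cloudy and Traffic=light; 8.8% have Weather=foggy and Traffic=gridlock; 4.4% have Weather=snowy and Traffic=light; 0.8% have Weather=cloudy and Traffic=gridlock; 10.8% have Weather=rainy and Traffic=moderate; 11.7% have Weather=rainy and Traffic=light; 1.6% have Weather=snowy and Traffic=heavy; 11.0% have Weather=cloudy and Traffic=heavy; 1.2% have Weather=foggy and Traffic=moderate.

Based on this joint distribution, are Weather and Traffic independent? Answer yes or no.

no

P(Weather=cloudy) = 0.189 and P(Traffic=heavy) = 0.243, so their product is 0.04593, but P(Weather=cloudy, Traffic=heavy) = 0.110. Since these differ, Weather and Traffic are not independent.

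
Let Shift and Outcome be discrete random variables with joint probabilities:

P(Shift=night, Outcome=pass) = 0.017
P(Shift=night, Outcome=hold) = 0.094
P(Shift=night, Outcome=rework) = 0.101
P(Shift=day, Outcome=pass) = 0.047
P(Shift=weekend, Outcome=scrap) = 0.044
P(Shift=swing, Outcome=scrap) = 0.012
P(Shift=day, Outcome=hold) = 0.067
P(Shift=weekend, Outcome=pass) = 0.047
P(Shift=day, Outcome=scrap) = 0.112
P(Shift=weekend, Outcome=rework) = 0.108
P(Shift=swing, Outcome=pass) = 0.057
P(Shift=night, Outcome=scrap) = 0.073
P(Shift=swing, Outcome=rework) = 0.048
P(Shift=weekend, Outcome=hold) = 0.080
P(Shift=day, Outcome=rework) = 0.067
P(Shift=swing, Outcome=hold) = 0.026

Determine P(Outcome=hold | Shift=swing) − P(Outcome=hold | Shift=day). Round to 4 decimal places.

P(Shift=swing) = 0.057 + 0.048 + 0.012 + 0.026 = 0.143; P(Outcome=hold | Shift=swing) = 0.026/0.143 = 0.18182.
P(Shift=day) = 0.047 + 0.067 + 0.112 + 0.067 = 0.293; P(Outcome=hold | Shift=day) = 0.067/0.293 = 0.22867.
Difference = -0.0469.

-0.0469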